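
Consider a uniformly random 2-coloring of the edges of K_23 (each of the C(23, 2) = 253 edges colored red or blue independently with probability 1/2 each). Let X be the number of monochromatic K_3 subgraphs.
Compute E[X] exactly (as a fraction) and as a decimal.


Let X = Σ_S X_S over the C(23, 3) = 1771 subsets S of size 3, where X_S = 1 if the K_3 on S is monochromatic.
For a fixed S, the K_3 on S has C(3, 2) = 3 edges. P[all 3 edges red] = (1/2)^3, and likewise for blue, so P[monochromatic] = 2·(1/2)^3 = 2^{1 − 3} = 1/4.
By linearity: E[X] = C(23, 3) · 2^{1 − 3} = 1771 · 1/4 = 1771/4.
Numerically: E[X] ≈ 442.7500.

E[X] = C(23,3)·2^(1−C(3,2)) = 1771/4 ≈ 442.7500.


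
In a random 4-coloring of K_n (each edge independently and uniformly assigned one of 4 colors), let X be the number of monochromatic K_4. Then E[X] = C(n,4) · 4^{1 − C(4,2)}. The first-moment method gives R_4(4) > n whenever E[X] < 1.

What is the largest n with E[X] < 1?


We need C(n, 4) · 4^{1 − 6} < 1, i.e. C(n, 4) < 4^{6 − 1} = 1024.
Check values of n near the boundary:
  n = 13: C(13, 4) = 715; 715 < 1024? YES
  n = 14: C(14, 4) = 1001; 1001 < 1024? YES
  n = 15: C(15, 4) = 1365; 1365 < 1024? NO
  n = 16: C(16, 4) = 1820; 1820 < 1024? NO
The largest n with C(n, 4) < 1024 is n = 14 (where E[X] = 1001/1024 ≈ 0.977539). Hence R_4(4) > 14, i.e. R_4(4) ≥ 15.

Largest n = 14; hence R_4(4) > 14.


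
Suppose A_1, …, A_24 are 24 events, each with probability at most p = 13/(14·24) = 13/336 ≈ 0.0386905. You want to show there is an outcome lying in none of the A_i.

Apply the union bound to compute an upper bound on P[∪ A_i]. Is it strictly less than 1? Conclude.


Union bound: P[∪_{i=1}^{24} A_i] ≤ Σ_i P[A_i] ≤ 24·p = 24·(13/336) = 13/14.
Numerically: 13/14 ≈ 0.9285714.
Is 13/14 < 1? YES.
Since P[∪ A_i] ≤ 13/14 < 1, the complement has P[∩ A_i^c] ≥ 1 − 13/14 = 1/14 > 0, so some outcome avoids every A_i.

24·p = 13/14 ≈ 0.9285714; existence CERTIFIED by the union bound.


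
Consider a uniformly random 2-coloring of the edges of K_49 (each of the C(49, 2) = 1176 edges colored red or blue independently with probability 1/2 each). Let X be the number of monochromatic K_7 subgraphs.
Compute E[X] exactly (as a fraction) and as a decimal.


Let X = Σ_S X_S over the C(49, 7) = 85900584 subsets S of size 7, where X_S = 1 if the K_7 on S is monochromatic.
For a fixed S, the K_7 on S has C(7, 2) = 21 edges. P[all 21 edges red] = (1/2)^21, and likewise for blue, so P[monochromatic] = 2·(1/2)^21 = 2^{1 − 21} = 1/1048576.
By linearity of expectation: E[X] = C(49, 7) · 2^{1 − 21} = 85900584 · 1/1048576 = 10737573/131072.
Numerically: E[X] ≈ 81.92118.

E[X] = C(49,7)·2^(1−C(7,2)) = 10737573/131072 ≈ 81.92118.


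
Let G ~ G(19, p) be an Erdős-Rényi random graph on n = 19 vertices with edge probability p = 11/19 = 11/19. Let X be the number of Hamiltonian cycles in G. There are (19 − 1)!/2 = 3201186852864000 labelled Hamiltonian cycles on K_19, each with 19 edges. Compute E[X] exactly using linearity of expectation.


K_19 has (19 − 1)!/2 = 3201186852864000 labelled Hamiltonian cycles.
For each such Hamiltonian cycle H, let X_H = 1 if all 19 edges of H are present in G. Then P[X_H = 1] = p^{19} = (11/19)^{19} = 61159090448414546291/1978419655660313589123979.
Summing the indicators: E[X] = Σ_H E[X_H] = 3201186852864000 · p^{19} = 3201186852864000 · 61159090448414546291/1978419655660313589123979 = 195781676276584883979724733927424000/1978419655660313589123979.
Numerically: E[X] ≈ 9.8959e+10.

E[X] = 3201186852864000 · (11/19)^{19} = 195781676276584883979724733927424000/1978419655660313589123979 ≈ 9.8959e+10.


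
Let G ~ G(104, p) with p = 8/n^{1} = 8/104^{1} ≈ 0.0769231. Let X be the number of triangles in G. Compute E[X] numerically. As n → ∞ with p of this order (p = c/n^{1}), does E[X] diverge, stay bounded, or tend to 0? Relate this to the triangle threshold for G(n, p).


Number of potential triangles: C(104, 3) = 182104.
Each occurs with probability p³ ≈ (0.0769231)³ ≈ 4.55166136e-04.
By linearity: E[X] = C(104, 3)·p³ ≈ 182104 · 4.55166136e-04 ≈ 82.887574.
Here α = 1, so p = 8/n is exactly at the triangle threshold p ~ 1/n. Asymptotically E[X] → c³/6 = 8³/6 = 256/3 ≈ 85.333333, a bounded constant. In this regime the triangle count is asymptotically Poisson(c³/6).

E[X] ≈ 82.887574; in regime p = Θ(1/n^{1}) E[X] stays bounded (at the triangle threshold p ~ 1/n).


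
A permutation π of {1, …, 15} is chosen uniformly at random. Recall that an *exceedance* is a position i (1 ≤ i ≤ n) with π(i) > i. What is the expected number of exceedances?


Write X = Σ_{i=1}^{15} X_i, where X_i = 1_{π(i) > i}.
For each fixed i, π(i) is uniform over {1, …, 15} (marginal of a uniform permutation), so P[π(i) > i] = (n − i)/n. Summing: Σ_{i=1}^{15} (n − i)/n = (0 + 1 + … + 14)/15 = 15(15 − 1)/(2·15) = (15 − 1)/2.
Hence E[X] = Σ_{i=1}^{15} (15 − i)/15 = 7 ≈ 7.0000.

E[X] = 7 = 7.0000.


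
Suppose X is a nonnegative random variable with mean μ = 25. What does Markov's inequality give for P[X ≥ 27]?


μ = E[X] = 25, a = 27.
Markov: P[X ≥ 27] ≤ μ/a = (25)/27 = 25/27.
Numerically: ≈ 0.926.
(Since a = 27 > μ = 25.000, the bound 25/27 is < 1 and informative.)

P[X ≥ 27] ≤ 25/27 ≈ 0.926.


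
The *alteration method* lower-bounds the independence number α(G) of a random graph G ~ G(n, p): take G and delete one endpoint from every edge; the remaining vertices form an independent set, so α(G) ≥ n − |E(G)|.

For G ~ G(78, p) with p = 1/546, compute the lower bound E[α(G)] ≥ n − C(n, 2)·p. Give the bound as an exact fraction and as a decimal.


E[|E(G)|] = C(78, 2)·p = 3003 · (1/546) = 11/2.
E[α(G)] ≥ n − E[|E(G)|] = 78 − 11/2 = 145/2.
Numerically: ≈ 72.500.
(This is only a lower bound; the true E[α(G)] may be larger.)

E[α(G)] ≥ 145/2 ≈ 72.500.


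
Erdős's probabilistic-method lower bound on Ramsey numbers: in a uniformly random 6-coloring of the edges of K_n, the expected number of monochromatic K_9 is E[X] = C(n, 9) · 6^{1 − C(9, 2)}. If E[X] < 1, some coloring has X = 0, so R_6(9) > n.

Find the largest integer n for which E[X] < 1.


We need C(n, 9) · 6^{1 − 36} < 1, i.e. C(n, 9) < 6^{36 − 1} = 1719070799748422591028658176.
Check values of n near the boundary:
  n = 4407: C(4407, 9) = 1713856532599459170657070050; 1713856532599459170657070050 < 1719070799748422591028658176? YES
  n = 4408: C(4408, 9) = 1717362945146264156457459600; 1717362945146264156457459600 < 1719070799748422591028658176? YES
  n = 4409: C(4409, 9) = 1720875732988608787686577131; 1720875732988608787686577131 < 1719070799748422591028658176? NO
  n = 4410: C(4410, 9) = 1724394906266704102180823710; 1724394906266704102180823710 < 1719070799748422591028658176? NO
  n = 4411: C(4411, 9) = 1727920475134582415883601405; 1727920475134582415883601405 < 1719070799748422591028658176? NO
The largest n with C(n, 9) < 1719070799748422591028658176 is n = 4408 (where E[X] = 35778394690547169926197075/35813974994758803979763712 ≈ 0.9990). Hence R_6(9) > 4408, i.e. R_6(9) ≥ 4409.

Largest n = 4408; hence R_6(9) > 4408.


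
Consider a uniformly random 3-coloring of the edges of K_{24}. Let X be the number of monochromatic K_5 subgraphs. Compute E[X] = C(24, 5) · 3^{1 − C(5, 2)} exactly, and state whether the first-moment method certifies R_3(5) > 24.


E[X] = C(24, 5) · 3^{1 − 10} = 42504 · 3^{−9} = 42504/19683.
As a reduced fraction: E[X] = 14168/6561 ≈ 2.1594.
Is E[X] < 1? NO.
Since E[X] ≥ 1, the first-moment bound is inconclusive at n = 24; it does NOT by itself certify R_3(5) > 24.

E[X] = 14168/6561 ≈ 2.1594; E[X] ≥ 1; first-moment method inconclusive here.


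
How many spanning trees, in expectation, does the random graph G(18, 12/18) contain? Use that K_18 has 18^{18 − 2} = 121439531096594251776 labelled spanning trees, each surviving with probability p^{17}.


K_18 has 18^{18 − 2} = 121439531096594251776 labelled spanning trees.
For each such spanning tree H, let X_H = 1 if all 17 edges of H are present in G. Then P[X_H = 1] = p^{17} = (2/3)^{17} = 131072/129140163.
By linearity: E[X] = Σ_H E[X_H] = 121439531096594251776 · p^{17} = 121439531096594251776 · 131072/129140163 = 123256172596690944.
Numerically: E[X] ≈ 1.233e+17.

E[X] = 121439531096594251776 · (2/3)^{17} = 123256172596690944 ≈ 1.233e+17.


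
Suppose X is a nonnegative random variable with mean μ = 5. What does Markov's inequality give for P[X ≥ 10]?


μ = E[X] = 5, a = 10.
Markov: P[X ≥ 10] ≤ μ/a = (5)/10 = 1/2.
Numerically: ≈ 0.5000.
(Since a = 10 > μ = 5.0000, the bound 1/2 is < 1 and informative.)

P[X ≥ 10] ≤ 1/2 ≈ 0.5000.


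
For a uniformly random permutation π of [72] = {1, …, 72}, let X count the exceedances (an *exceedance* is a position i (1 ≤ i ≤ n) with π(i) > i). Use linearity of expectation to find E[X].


Write X = Σ_{i=1}^{72} X_i, where X_i = 1_{π(i) > i}.
For each fixed i, π(i) is uniform over {1, …, 72} (marginal of a uniform permutation), so P[π(i) > i] = (n − i)/n. Summing: Σ_{i=1}^{72} (n − i)/n = (0 + 1 + … + 71)/72 = 72(72 − 1)/(2·72) = (72 − 1)/2.
Hence E[X] = Σ_{i=1}^{72} (72 − i)/72 = 71/2 ≈ 35.5000.

E[X] = 71/2 = 35.5000.


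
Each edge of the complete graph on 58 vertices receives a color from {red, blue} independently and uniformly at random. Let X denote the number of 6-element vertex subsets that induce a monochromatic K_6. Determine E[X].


Let X = Σ_S X_S over the C(58, 6) = 40475358 subsets S of size 6, where X_S = 1 if the K_6 on S is monochromatic.
For a fixed S, the K_6 on S has C(6, 2) = 15 edges. P[all 15 edges red] = (1/2)^15, and likewise for blue, so P[monochromatic] = 2·(1/2)^15 = 2^{1 − 15} = 1/16384.
By linearity of expectation: E[X] = C(58, 6) · 2^{1 − 15} = 40475358 · 1/16384 = 20237679/8192.
Numerically: E[X] ≈ 2470.419800.

E[X] = C(58,6)·2^(1−C(6,2)) = 20237679/8192 ≈ 2470.419800.


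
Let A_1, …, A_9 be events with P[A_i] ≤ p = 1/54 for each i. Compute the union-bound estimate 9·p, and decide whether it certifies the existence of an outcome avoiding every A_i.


Union bound: P[∪_{i=1}^{9} A_i] ≤ Σ_i P[A_i] ≤ 9·p = 9·(1/54) = 1/6.
Numerically: 1/6 ≈ 0.16667.
Is 1/6 < 1? YES.
Since P[∪ A_i] ≤ 1/6 < 1, the complement has P[∩ A_i^c] ≥ 1 − 1/6 = 5/6 > 0, so some outcome avoids every A_i.

9·p = 1/6 ≈ 0.16667; existence CERTIFIED by the union bound.


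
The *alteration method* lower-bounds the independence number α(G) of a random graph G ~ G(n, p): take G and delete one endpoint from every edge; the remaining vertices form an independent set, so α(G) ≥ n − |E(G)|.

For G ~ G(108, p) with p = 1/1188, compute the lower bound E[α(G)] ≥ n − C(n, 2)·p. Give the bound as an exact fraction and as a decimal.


E[|E(G)|] = C(108, 2)·p = 5778 · (1/1188) = 107/22.
E[α(G)] ≥ n − E[|E(G)|] = 108 − 107/22 = 2269/22.
Numerically: ≈ 103.13636.
(This is only a lower bound; the true E[α(G)] may be larger.)

E[α(G)] ≥ 2269/22 ≈ 103.13636.


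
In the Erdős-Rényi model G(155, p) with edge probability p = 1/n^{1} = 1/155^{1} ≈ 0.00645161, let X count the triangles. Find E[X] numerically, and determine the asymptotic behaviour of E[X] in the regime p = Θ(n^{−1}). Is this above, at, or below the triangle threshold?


Number of potential triangles: C(155, 3) = 608685.
Each occurs with probability p³ ≈ (0.00645161)³ ≈ 2.68537478e-07.
By linearity: E[X] = C(155, 3)·p³ ≈ 608685 · 2.68537478e-07 ≈ 0.163455.
Here α = 1, so p = 1/n is exactly at the triangle threshold p ~ 1/n. Asymptotically E[X] → c³/6 = 1³/6 = 1/6 ≈ 0.166667, a bounded constant. In this regime the triangle count is asymptotically Poisson(c³/6).

E[X] ≈ 0.163455; in regime p = Θ(1/n^{1}) E[X] stays bounded (at the triangle threshold p ~ 1/n).


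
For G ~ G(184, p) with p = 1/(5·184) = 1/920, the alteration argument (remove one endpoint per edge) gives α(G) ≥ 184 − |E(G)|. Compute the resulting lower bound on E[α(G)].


E[|E(G)|] = C(184, 2)·p = 16836 · (1/920) = 183/10.
E[α(G)] ≥ n − E[|E(G)|] = 184 − 183/10 = 1657/10.
Numerically: ≈ 165.7000.
(This is only a lower bound; the true E[α(G)] may be larger.)

E[α(G)] ≥ 1657/10 ≈ 165.7000.


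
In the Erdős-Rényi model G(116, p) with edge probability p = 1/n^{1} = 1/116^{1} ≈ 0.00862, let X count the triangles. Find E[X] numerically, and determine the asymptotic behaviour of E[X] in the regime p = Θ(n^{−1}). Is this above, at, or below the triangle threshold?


Number of potential triangles: C(116, 3) = 253460.
Each occurs with probability p³ ≈ (0.00862)³ ≈ 6.40658e-07.
By linearity: E[X] = C(116, 3)·p³ ≈ 253460 · 6.40658e-07 ≈ 0.162.
Here α = 1, so p = 1/n is exactly at the triangle threshold p ~ 1/n. Asymptotically E[X] → c³/6 = 1³/6 = 1/6 ≈ 0.167, a bounded constant. In this regime the triangle count is asymptotically Poisson(c³/6).

E[X] ≈ 0.162; in regime p = Θ(1/n^{1}) E[X] stays bounded (at the triangle threshold p ~ 1/n).


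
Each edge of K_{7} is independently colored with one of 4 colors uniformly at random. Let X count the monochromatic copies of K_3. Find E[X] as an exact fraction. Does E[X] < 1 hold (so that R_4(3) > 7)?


E[X] = C(7, 3) · 4^{1 − 3} = 35 · 4^{−2} = 35/16.
As a reduced fraction: E[X] = 35/16 ≈ 2.187500.
Is E[X] < 1? NO.
Since E[X] ≥ 1, the first-moment bound is inconclusive at n = 7; it does NOT by itself certify R_4(3) > 7.

E[X] = 35/16 ≈ 2.187500; E[X] ≥ 1; first-moment method inconclusive here.


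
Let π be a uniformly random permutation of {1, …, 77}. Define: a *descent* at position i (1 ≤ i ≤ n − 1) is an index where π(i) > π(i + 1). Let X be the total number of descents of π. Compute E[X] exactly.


Write X = Σ X_I over i = 1, …, 76, with X_I the indicator of one descent.
There are 76 indicators.
For each fixed i, the pair (π(i), π(i+1)) is a uniformly random ordered pair of distinct values from {1, …, 77}; by symmetry P[π(i) > π(i+1)] = 1/2.
By linearity: E[X] = 76 · (1/2) = (77 − 1) · (1/2) = 38 ≈ 38.000.

E[X] = 38 = 38.000.


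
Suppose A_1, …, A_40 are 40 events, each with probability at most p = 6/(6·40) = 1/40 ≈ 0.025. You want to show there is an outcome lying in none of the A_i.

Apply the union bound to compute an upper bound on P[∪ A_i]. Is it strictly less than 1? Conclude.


Union bound: P[∪_{i=1}^{40} A_i] ≤ Σ_i P[A_i] ≤ 40·p = 40·(1/40) = 1.
Numerically: 1 ≈ 1.000.
Is 1 < 1? NO.
Since the bound 1 is ≥ 1, the union bound is uninformative here; it does NOT by itself certify existence.

40·p = 1 ≈ 1.000; existence NOT certified by the union bound.


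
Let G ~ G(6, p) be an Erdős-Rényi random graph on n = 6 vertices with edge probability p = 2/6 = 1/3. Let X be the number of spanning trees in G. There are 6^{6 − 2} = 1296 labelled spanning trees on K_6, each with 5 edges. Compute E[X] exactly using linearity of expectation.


K_6 has 6^{6 − 2} = 1296 labelled spanning trees.
For each such spanning tree H, let X_H = 1 if all 5 edges of H are present in G. Then P[X_H = 1] = p^{5} = (1/3)^{5} = 1/243.
By linearity of expectation: E[X] = Σ_H E[X_H] = 1296 · p^{5} = 1296 · 1/243 = 16/3.
Numerically: E[X] ≈ 5.33.

E[X] = 1296 · (1/3)^{5} = 16/3 ≈ 5.33.


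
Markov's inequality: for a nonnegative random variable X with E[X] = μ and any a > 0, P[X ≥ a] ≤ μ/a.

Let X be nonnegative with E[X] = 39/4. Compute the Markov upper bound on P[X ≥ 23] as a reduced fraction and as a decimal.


μ = E[X] = 39/4, a = 23.
Markov: P[X ≥ 23] ≤ μ/a = (39/4)/23 = 39/92.
Numerically: ≈ 0.42391.
(Since a = 23 > μ = 9.75000, the bound 39/92 is < 1 and informative.)

P[X ≥ 23] ≤ 39/92 ≈ 0.42391.


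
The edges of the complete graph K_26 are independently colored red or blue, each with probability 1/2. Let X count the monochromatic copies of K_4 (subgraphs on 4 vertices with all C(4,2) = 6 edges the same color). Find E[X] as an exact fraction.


Let X = Σ_S X_S over the C(26, 4) = 14950 subsets S of size 4, where X_S = 1 if the K_4 on S is monochromatic.
For a fixed S, the K_4 on S has C(4, 2) = 6 edges. P[all 6 edges red] = (1/2)^6, and likewise for blue, so P[monochromatic] = 2·(1/2)^6 = 2^{1 − 6} = 1/32.
Summing: E[X] = C(26, 4) · 2^{1 − 6} = 14950 · 1/32 = 7475/16.
Numerically: E[X] ≈ 467.1875.

E[X] = C(26,4)·2^(1−C(4,2)) = 7475/16 ≈ 467.1875.


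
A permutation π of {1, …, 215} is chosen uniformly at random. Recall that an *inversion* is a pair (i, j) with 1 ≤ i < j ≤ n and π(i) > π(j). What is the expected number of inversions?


Write X = Σ X_I over the C(215, 2) = 23005 pairs i < j, with X_I the indicator of one inversion.
There are 23005 indicators.
For each fixed pair i < j, the values π(i) and π(j) are two distinct elements of {1, …, 215} in uniformly random order; by symmetry P[π(i) > π(j)] = 1/2.
By linearity: E[X] = 23005 · (1/2) = C(215, 2) · (1/2) = 23005/2 = 23005/2 ≈ 11502.500.

E[X] = 23005/2 = 11502.500.


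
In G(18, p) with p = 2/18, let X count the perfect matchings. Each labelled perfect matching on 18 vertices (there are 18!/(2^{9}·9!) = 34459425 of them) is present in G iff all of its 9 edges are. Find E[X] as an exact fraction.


K_18 has 18!/(2^{9}·9!) = 34459425 labelled perfect matchings.
For each such perfect matching H, let X_H = 1 if all 9 edges of H are present in G. Then P[X_H = 1] = p^{9} = (1/9)^{9} = 1/387420489.
By linearity: E[X] = Σ_H E[X_H] = 34459425 · p^{9} = 34459425 · 1/387420489 = 425425/4782969.
Numerically: E[X] ≈ 0.08895.

E[X] = 34459425 · (1/9)^{9} = 425425/4782969 ≈ 0.08895.


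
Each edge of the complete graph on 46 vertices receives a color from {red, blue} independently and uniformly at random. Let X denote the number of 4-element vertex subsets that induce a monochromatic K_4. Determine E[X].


Let X = Σ_S X_S over the C(46, 4) = 163185 subsets S of size 4, where X_S = 1 if the K_4 on S is monochromatic.
For a fixed S, the K_4 on S has C(4, 2) = 6 edges. P[all 6 edges red] = (1/2)^6, and likewise for blue, so P[monochromatic] = 2·(1/2)^6 = 2^{1 − 6} = 1/32.
By linearity of expectation: E[X] = C(46, 4) · 2^{1 − 6} = 163185 · 1/32 = 163185/32.
Numerically: E[X] ≈ 5099.53125.

E[X] = C(46,4)·2^(1−C(4,2)) = 163185/32 ≈ 5099.53125.


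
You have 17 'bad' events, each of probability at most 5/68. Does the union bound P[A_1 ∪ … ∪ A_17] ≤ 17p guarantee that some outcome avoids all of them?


Union bound: P[∪_{i=1}^{17} A_i] ≤ Σ_i P[A_i] ≤ 17·p = 17·(5/68) = 5/4.
Numerically: 5/4 ≈ 1.2500000.
Is 5/4 < 1? NO.
Since the bound 5/4 is ≥ 1, the union bound is uninformative here; it does NOT by itself certify existence.

17·p = 5/4 ≈ 1.2500000; existence NOT certified by the union bound.


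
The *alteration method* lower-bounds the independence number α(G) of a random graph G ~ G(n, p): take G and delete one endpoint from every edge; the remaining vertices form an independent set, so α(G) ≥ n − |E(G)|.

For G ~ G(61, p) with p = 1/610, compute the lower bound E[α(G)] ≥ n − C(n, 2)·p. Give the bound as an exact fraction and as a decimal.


E[|E(G)|] = C(61, 2)·p = 1830 · (1/610) = 3.
E[α(G)] ≥ n − E[|E(G)|] = 61 − 3 = 58.
Numerically: ≈ 58.0000.
(This is only a lower bound; the true E[α(G)] may be larger.)

E[α(G)] ≥ 58 ≈ 58.0000.


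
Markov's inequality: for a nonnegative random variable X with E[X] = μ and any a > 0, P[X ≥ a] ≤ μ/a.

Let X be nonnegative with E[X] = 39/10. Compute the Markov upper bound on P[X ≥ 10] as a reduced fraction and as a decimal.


μ = E[X] = 39/10, a = 10.
Markov: P[X ≥ 10] ≤ μ/a = (39/10)/10 = 39/100.
Numerically: ≈ 0.390000.
(Since a = 10 > μ = 3.900000, the bound 39/100 is < 1 and informative.)

P[X ≥ 10] ≤ 39/100 ≈ 0.390000.


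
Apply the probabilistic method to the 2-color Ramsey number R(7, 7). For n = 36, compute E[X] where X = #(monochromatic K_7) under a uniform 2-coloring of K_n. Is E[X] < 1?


E[X] = C(36, 7) · 2^{1 − 21} = 8347680 · 2^{−20} = 8347680/1048576.
As a reduced fraction: E[X] = 260865/32768 ≈ 7.961.
Is E[X] < 1? NO.
Since E[X] ≥ 1, the first-moment bound is inconclusive at n = 36; it does NOT by itself certify R(7, 7) > 36.

E[X] = 260865/32768 ≈ 7.961; E[X] ≥ 1; first-moment method inconclusive here.


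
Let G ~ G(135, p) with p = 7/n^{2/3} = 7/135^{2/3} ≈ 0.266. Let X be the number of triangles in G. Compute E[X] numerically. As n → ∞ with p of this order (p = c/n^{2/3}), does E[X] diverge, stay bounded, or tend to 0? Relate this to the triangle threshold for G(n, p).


Number of potential triangles: C(135, 3) = 400995.
Each occurs with probability p³ ≈ (0.266)³ ≈ 1.88203e-02.
By linearity: E[X] = C(135, 3)·p³ ≈ 400995 · 1.88203e-02 ≈ 7546.847.
Since α = 2/3 < 1, p = c/n^{2/3} ≫ 1/n is above the triangle threshold p ~ 1/n. Asymptotically E[X] ~ (c³/6)·n^{3(1−α)} = (7³/6)·n^{1} → ∞; triangles are abundant w.h.p.

E[X] ≈ 7546.847; in regime p = Θ(1/n^{2/3}) E[X] diverges (above the triangle threshold p ~ 1/n).


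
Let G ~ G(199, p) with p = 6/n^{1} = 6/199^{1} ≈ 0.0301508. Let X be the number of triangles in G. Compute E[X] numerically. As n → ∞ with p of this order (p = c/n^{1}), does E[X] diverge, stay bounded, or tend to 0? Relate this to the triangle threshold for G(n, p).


Number of potential triangles: C(199, 3) = 1293699.
Each occurs with probability p³ ≈ (0.0301508)³ ≈ 2.74090840e-05.
By linearity: E[X] = C(199, 3)·p³ ≈ 1293699 · 2.74090840e-05 ≈ 35.459105.
Here α = 1, so p = 6/n is exactly at the triangle threshold p ~ 1/n. Asymptotically E[X] → c³/6 = 6³/6 = 36 ≈ 36.000000, a bounded constant. In this regime the triangle count is asymptotically Poisson(c³/6).

E[X] ≈ 35.459105; in regime p = Θ(1/n^{1}) E[X] stays bounded (at the triangle threshold p ~ 1/n).


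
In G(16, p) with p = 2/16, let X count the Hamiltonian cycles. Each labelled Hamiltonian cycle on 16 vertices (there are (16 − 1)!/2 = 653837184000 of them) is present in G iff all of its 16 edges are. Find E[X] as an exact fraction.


K_16 has (16 − 1)!/2 = 653837184000 labelled Hamiltonian cycles.
For each such Hamiltonian cycle H, let X_H = 1 if all 16 edges of H are present in G. Then P[X_H = 1] = p^{16} = (1/8)^{16} = 1/281474976710656.
By linearity of expectation: E[X] = Σ_H E[X_H] = 653837184000 · p^{16} = 653837184000 · 1/281474976710656 = 638512875/274877906944.
Numerically: E[X] ≈ 0.0023229.

E[X] = 653837184000 · (1/8)^{16} = 638512875/274877906944 ≈ 0.0023229.


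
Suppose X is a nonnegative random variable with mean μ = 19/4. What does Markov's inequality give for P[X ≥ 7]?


μ = E[X] = 19/4, a = 7.
Markov: P[X ≥ 7] ≤ μ/a = (19/4)/7 = 19/28.
Numerically: ≈ 0.679.
(Since a = 7 > μ = 4.750, the bound 19/28 is < 1 and informative.)

P[X ≥ 7] ≤ 19/28 ≈ 0.679.


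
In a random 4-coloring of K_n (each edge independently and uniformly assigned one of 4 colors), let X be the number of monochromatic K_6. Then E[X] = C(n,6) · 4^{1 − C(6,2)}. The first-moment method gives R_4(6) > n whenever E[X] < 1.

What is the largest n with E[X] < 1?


We need C(n, 6) · 4^{1 − 15} < 1, i.e. C(n, 6) < 4^{15 − 1} = 268435456.
Check values of n near the boundary:
  n = 77: C(77, 6) = 237093780; 237093780 < 268435456? YES
  n = 78: C(78, 6) = 256851595; 256851595 < 268435456? YES
  n = 79: C(79, 6) = 277962685; 277962685 < 268435456? NO
  n = 80: C(80, 6) = 300500200; 300500200 < 268435456? NO
  n = 81: C(81, 6) = 324540216; 324540216 < 268435456? NO
The largest n with C(n, 6) < 268435456 is n = 78 (where E[X] = 256851595/268435456 ≈ 0.957). Hence R_4(6) > 78, i.e. R_4(6) ≥ 79.

Largest n = 78; hence R_4(6) > 78.


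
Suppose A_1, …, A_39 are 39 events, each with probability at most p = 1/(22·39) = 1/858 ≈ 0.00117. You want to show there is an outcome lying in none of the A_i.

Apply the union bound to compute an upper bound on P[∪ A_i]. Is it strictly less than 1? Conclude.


Union bound: P[∪_{i=1}^{39} A_i] ≤ Σ_i P[A_i] ≤ 39·p = 39·(1/858) = 1/22.
Numerically: 1/22 ≈ 0.04545.
Is 1/22 < 1? YES.
Since P[∪ A_i] ≤ 1/22 < 1, the complement has P[∩ A_i^c] ≥ 1 − 1/22 = 21/22 > 0, so some outcome avoids every A_i.

39·p = 1/22 ≈ 0.04545; existence CERTIFIED by the union bound.


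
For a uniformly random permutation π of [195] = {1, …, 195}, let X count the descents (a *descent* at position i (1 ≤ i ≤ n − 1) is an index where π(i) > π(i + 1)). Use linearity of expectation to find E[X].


Write X = Σ X_I over i = 1, …, 194, with X_I the indicator of one descent.
There are 194 indicators.
For each fixed i, the pair (π(i), π(i+1)) is a uniformly random ordered pair of distinct values from {1, …, 195}; by symmetry P[π(i) > π(i+1)] = 1/2.
By linearity: E[X] = 194 · (1/2) = (195 − 1) · (1/2) = 97 ≈ 97.0000.

E[X] = 97 = 97.0000.


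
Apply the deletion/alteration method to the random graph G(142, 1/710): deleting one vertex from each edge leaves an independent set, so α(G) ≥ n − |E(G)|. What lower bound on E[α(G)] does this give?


E[|E(G)|] = C(142, 2)·p = 10011 · (1/710) = 141/10.
E[α(G)] ≥ n − E[|E(G)|] = 142 − 141/10 = 1279/10.
Numerically: ≈ 127.90000.
(This is only a lower bound; the true E[α(G)] may be larger.)

E[α(G)] ≥ 1279/10 ≈ 127.90000.


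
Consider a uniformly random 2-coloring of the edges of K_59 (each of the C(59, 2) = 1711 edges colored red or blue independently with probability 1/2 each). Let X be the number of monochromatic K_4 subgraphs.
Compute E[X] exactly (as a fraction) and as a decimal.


Let X = Σ_S X_S over the C(59, 4) = 455126 subsets S of size 4, where X_S = 1 if the K_4 on S is monochromatic.
For a fixed S, the K_4 on S has C(4, 2) = 6 edges. P[all 6 edges red] = (1/2)^6, and likewise for blue, so P[monochromatic] = 2·(1/2)^6 = 2^{1 − 6} = 1/32.
By linearity: E[X] = C(59, 4) · 2^{1 − 6} = 455126 · 1/32 = 227563/16.
Numerically: E[X] ≈ 14222.687500.

E[X] = C(59,4)·2^(1−C(4,2)) = 227563/16 ≈ 14222.687500.


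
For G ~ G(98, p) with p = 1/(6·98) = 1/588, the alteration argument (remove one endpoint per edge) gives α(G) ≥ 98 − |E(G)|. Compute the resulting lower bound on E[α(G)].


E[|E(G)|] = C(98, 2)·p = 4753 · (1/588) = 97/12.
E[α(G)] ≥ n − E[|E(G)|] = 98 − 97/12 = 1079/12.
Numerically: ≈ 89.916667.
(This is only a lower bound; the true E[α(G)] may be larger.)

E[α(G)] ≥ 1079/12 ≈ 89.916667.


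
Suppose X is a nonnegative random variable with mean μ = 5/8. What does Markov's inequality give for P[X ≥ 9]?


μ = E[X] = 5/8, a = 9.
Markov: P[X ≥ 9] ≤ μ/a = (5/8)/9 = 5/72.
Numerically: ≈ 0.069.
(Since a = 9 > μ = 0.625, the bound 5/72 is < 1 and informative.)

P[X ≥ 9] ≤ 5/72 ≈ 0.069.


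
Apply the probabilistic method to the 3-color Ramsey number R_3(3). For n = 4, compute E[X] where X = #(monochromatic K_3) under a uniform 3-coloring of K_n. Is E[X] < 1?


E[X] = C(4, 3) · 3^{1 − 3} = 4 · 3^{−2} = 4/9.
As a reduced fraction: E[X] = 4/9 ≈ 0.444.
Is E[X] < 1? YES.
Since E[X] < 1, there exists a 3-coloring of K_{4} with no monochromatic K_3; hence R_3(3) > 4.

E[X] = 4/9 ≈ 0.444; E[X] < 1, so R_3(3) > 4.


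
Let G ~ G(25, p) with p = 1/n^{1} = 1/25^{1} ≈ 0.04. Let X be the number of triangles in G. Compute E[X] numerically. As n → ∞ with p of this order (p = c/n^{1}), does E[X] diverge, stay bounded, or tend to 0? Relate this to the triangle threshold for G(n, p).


Number of potential triangles: C(25, 3) = 2300.
Each occurs with probability p³ ≈ (0.04)³ ≈ 6.4000000e-05.
By linearity: E[X] = C(25, 3)·p³ ≈ 2300 · 6.4000000e-05 ≈ 0.14720.
Here α = 1, so p = 1/n is exactly at the triangle threshold p ~ 1/n. Asymptotically E[X] → c³/6 = 1³/6 = 1/6 ≈ 0.16667, a bounded constant. In this regime the triangle count is asymptotically Poisson(c³/6).

E[X] ≈ 0.14720; in regime p = Θ(1/n^{1}) E[X] stays bounded (at the triangle threshold p ~ 1/n).


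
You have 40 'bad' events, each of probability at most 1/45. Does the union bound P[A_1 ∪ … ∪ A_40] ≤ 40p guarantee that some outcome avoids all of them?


Union bound: P[∪_{i=1}^{40} A_i] ≤ Σ_i P[A_i] ≤ 40·p = 40·(1/45) = 8/9.
Numerically: 8/9 ≈ 0.8889.
Is 8/9 < 1? YES.
Since P[∪ A_i] ≤ 8/9 < 1, the complement has P[∩ A_i^c] ≥ 1 − 8/9 = 1/9 > 0, so some outcome avoids every A_i.

40·p = 8/9 ≈ 0.8889; existence CERTIFIED by the union bound.


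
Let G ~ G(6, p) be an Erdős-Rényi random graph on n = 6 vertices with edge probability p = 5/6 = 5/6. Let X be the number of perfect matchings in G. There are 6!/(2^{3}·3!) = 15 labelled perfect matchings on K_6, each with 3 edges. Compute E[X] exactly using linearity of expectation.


K_6 has 6!/(2^{3}·3!) = 15 labelled perfect matchings.
For each such perfect matching H, let X_H = 1 if all 3 edges of H are present in G. Then P[X_H = 1] = p^{3} = (5/6)^{3} = 125/216.
By linearity of expectation: E[X] = Σ_H E[X_H] = 15 · p^{3} = 15 · 125/216 = 625/72.
Numerically: E[X] ≈ 8.6806.

E[X] = 15 · (5/6)^{3} = 625/72 ≈ 8.6806.


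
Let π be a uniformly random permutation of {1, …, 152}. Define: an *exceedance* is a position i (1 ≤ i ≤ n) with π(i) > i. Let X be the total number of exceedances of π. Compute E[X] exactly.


Write X = Σ_{i=1}^{152} X_i, where X_i = 1_{π(i) > i}.
For each fixed i, π(i) is uniform over {1, …, 152} (marginal of a uniform permutation), so P[π(i) > i] = (n − i)/n. Summing: Σ_{i=1}^{152} (n − i)/n = (0 + 1 + … + 151)/152 = 152(152 − 1)/(2·152) = (152 − 1)/2.
Hence E[X] = Σ_{i=1}^{152} (152 − i)/152 = 151/2 ≈ 75.5000.

E[X] = 151/2 = 75.5000.


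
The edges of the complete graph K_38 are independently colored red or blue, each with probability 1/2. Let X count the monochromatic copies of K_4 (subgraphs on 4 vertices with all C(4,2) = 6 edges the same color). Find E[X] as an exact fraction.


Let X = Σ_S X_S over the C(38, 4) = 73815 subsets S of size 4, where X_S = 1 if the K_4 on S is monochromatic.
For a fixed S, the K_4 on S has C(4, 2) = 6 edges. P[all 6 edges red] = (1/2)^6, and likewise for blue, so P[monochromatic] = 2·(1/2)^6 = 2^{1 − 6} = 1/32.
By linearity of expectation: E[X] = C(38, 4) · 2^{1 − 6} = 73815 · 1/32 = 73815/32.
Numerically: E[X] ≈ 2306.719.

E[X] = C(38,4)·2^(1−C(4,2)) = 73815/32 ≈ 2306.719.


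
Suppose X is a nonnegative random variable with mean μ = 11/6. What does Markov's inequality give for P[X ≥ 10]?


μ = E[X] = 11/6, a = 10.
Markov: P[X ≥ 10] ≤ μ/a = (11/6)/10 = 11/60.
Numerically: ≈ 0.18333.
(Since a = 10 > μ = 1.83333, the bound 11/60 is < 1 and informative.)

P[X ≥ 10] ≤ 11/60 ≈ 0.18333.


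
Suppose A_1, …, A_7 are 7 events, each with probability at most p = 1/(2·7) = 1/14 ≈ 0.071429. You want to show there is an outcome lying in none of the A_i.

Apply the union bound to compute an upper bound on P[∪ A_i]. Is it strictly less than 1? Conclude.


Union bound: P[∪_{i=1}^{7} A_i] ≤ Σ_i P[A_i] ≤ 7·p = 7·(1/14) = 1/2.
Numerically: 1/2 ≈ 0.500000.
Is 1/2 < 1? YES.
Since P[∪ A_i] ≤ 1/2 < 1, the complement has P[∩ A_i^c] ≥ 1 − 1/2 = 1/2 > 0, so some outcome avoids every A_i.

7·p = 1/2 ≈ 0.500000; existence CERTIFIED by the union bound.


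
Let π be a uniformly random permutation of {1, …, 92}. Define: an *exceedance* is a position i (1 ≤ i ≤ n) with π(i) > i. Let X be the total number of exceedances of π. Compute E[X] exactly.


Write X = Σ_{i=1}^{92} X_i, where X_i = 1_{π(i) > i}.
For each fixed i, π(i) is uniform over {1, …, 92} (marginal of a uniform permutation), so P[π(i) > i] = (n − i)/n. Summing: Σ_{i=1}^{92} (n − i)/n = (0 + 1 + … + 91)/92 = 92(92 − 1)/(2·92) = (92 − 1)/2.
Hence E[X] = Σ_{i=1}^{92} (92 − i)/92 = 91/2 ≈ 45.500.

E[X] = 91/2 = 45.500.


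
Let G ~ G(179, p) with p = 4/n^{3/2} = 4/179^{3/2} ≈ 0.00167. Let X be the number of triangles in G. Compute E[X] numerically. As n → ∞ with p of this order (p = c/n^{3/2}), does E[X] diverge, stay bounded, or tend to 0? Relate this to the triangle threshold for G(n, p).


Number of potential triangles: C(179, 3) = 939929.
Each occurs with probability p³ ≈ (0.00167)³ ≈ 4.65952e-09.
By linearity: E[X] = C(179, 3)·p³ ≈ 939929 · 4.65952e-09 ≈ 0.004.
Since α = 3/2 > 1, p = c/n^{3/2} = o(1/n) is below the triangle threshold p ~ 1/n. Asymptotically E[X] ~ (c³/6)·n^{3(1−α)} = (4³/6)·n^{-1.5} → 0, so by Markov's inequality G has no triangles w.h.p.

E[X] ≈ 0.004; in regime p = Θ(1/n^{3/2}) E[X] tends to 0 (below the triangle threshold p ~ 1/n).


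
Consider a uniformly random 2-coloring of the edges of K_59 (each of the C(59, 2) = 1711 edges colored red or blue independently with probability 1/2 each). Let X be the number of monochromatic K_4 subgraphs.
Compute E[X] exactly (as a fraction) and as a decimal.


Let X = Σ_S X_S over the C(59, 4) = 455126 subsets S of size 4, where X_S = 1 if the K_4 on S is monochromatic.
For a fixed S, the K_4 on S has C(4, 2) = 6 edges. P[all 6 edges red] = (1/2)^6, and likewise for blue, so P[monochromatic] = 2·(1/2)^6 = 2^{1 − 6} = 1/32.
By linearity: E[X] = C(59, 4) · 2^{1 − 6} = 455126 · 1/32 = 227563/16.
Numerically: E[X] ≈ 14222.68750.

E[X] = C(59,4)·2^(1−C(4,2)) = 227563/16 ≈ 14222.68750.


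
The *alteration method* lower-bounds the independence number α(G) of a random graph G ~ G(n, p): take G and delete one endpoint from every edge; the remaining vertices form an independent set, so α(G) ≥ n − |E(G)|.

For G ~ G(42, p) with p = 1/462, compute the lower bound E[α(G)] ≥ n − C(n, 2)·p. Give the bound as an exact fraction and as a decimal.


E[|E(G)|] = C(42, 2)·p = 861 · (1/462) = 41/22.
E[α(G)] ≥ n − E[|E(G)|] = 42 − 41/22 = 883/22.
Numerically: ≈ 40.136364.
(This is only a lower bound; the true E[α(G)] may be larger.)

E[α(G)] ≥ 883/22 ≈ 40.136364.


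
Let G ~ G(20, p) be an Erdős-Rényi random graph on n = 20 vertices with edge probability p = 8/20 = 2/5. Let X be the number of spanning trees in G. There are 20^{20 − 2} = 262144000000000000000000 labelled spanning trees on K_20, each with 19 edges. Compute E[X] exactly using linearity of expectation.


K_20 has 20^{20 − 2} = 262144000000000000000000 labelled spanning trees.
For each such spanning tree H, let X_H = 1 if all 19 edges of H are present in G. Then P[X_H = 1] = p^{19} = (2/5)^{19} = 524288/19073486328125.
By linearity of expectation: E[X] = Σ_H E[X_H] = 262144000000000000000000 · p^{19} = 262144000000000000000000 · 524288/19073486328125 = 36028797018963968/5.
Numerically: E[X] ≈ 7.206e+15.

E[X] = 262144000000000000000000 · (2/5)^{19} = 36028797018963968/5 ≈ 7.206e+15.


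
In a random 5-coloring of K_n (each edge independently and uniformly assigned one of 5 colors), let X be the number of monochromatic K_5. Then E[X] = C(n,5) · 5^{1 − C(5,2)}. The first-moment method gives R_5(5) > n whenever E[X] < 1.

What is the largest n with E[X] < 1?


We need C(n, 5) · 5^{1 − 10} < 1, i.e. C(n, 5) < 5^{10 − 1} = 1953125.
Check values of n near the boundary:
  n = 43: C(43, 5) = 962598; 962598 < 1953125? YES
  n = 44: C(44, 5) = 1086008; 1086008 < 1953125? YES
  n = 45: C(45, 5) = 1221759; 1221759 < 1953125? YES
  n = 46: C(46, 5) = 1370754; 1370754 < 1953125? YES
  n = 47: C(47, 5) = 1533939; 1533939 < 1953125? YES
  n = 48: C(48, 5) = 1712304; 1712304 < 1953125? YES
  n = 49: C(49, 5) = 1906884; 1906884 < 1953125? YES
  n = 50: C(50, 5) = 2118760; 2118760 < 1953125? NO
  n = 51: C(51, 5) = 2349060; 2349060 < 1953125? NO
The largest n with C(n, 5) < 1953125 is n = 49 (where E[X] = 1906884/1953125 ≈ 0.976325). Hence R_5(5) > 49, i.e. R_5(5) ≥ 50.

Largest n = 49; hence R_5(5) > 49.


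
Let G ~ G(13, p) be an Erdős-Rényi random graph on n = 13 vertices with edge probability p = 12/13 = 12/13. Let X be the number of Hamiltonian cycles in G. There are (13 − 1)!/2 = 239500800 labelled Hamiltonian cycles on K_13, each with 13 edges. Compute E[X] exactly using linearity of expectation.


K_13 has (13 − 1)!/2 = 239500800 labelled Hamiltonian cycles.
For each such Hamiltonian cycle H, let X_H = 1 if all 13 edges of H are present in G. Then P[X_H = 1] = p^{13} = (12/13)^{13} = 106993205379072/302875106592253.
Summing the indicators: E[X] = Σ_H E[X_H] = 239500800 · p^{13} = 239500800 · 106993205379072/302875106592253 = 25624958282852047257600/302875106592253.
Numerically: E[X] ≈ 8.461e+07.

E[X] = 239500800 · (12/13)^{13} = 25624958282852047257600/302875106592253 ≈ 8.461e+07.


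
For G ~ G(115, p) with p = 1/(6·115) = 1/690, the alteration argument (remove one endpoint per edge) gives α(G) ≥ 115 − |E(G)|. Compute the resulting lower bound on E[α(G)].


E[|E(G)|] = C(115, 2)·p = 6555 · (1/690) = 19/2.
E[α(G)] ≥ n − E[|E(G)|] = 115 − 19/2 = 211/2.
Numerically: ≈ 105.50000.
(This is only a lower bound; the true E[α(G)] may be larger.)

E[α(G)] ≥ 211/2 ≈ 105.50000.


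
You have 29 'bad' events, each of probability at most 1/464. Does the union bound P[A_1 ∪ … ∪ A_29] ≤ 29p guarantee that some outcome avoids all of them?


Union bound: P[∪_{i=1}^{29} A_i] ≤ Σ_i P[A_i] ≤ 29·p = 29·(1/464) = 1/16.
Numerically: 1/16 ≈ 0.06250.
Is 1/16 < 1? YES.
Since P[∪ A_i] ≤ 1/16 < 1, the complement has P[∩ A_i^c] ≥ 1 − 1/16 = 15/16 > 0, so some outcome avoids every A_i.

29·p = 1/16 ≈ 0.06250; existence CERTIFIED by the union bound.


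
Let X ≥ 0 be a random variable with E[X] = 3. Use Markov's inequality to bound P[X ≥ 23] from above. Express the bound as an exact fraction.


μ = E[X] = 3, a = 23.
Markov: P[X ≥ 23] ≤ μ/a = (3)/23 = 3/23.
Numerically: ≈ 0.130435.
(Since a = 23 > μ = 3.000000, the bound 3/23 is < 1 and informative.)

P[X ≥ 23] ≤ 3/23 ≈ 0.130435.


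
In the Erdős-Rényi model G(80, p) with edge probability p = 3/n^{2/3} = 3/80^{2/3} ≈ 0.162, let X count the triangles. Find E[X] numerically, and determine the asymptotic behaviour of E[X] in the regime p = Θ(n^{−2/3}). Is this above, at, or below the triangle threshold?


Number of potential triangles: C(80, 3) = 82160.
Each occurs with probability p³ ≈ (0.162)³ ≈ 4.21875e-03.
By linearity: E[X] = C(80, 3)·p³ ≈ 82160 · 4.21875e-03 ≈ 346.613.
Since α = 2/3 < 1, p = c/n^{2/3} ≫ 1/n is above the triangle threshold p ~ 1/n. Asymptotically E[X] ~ (c³/6)·n^{3(1−α)} = (3³/6)·n^{1} → ∞; triangles are abundant w.h.p.

E[X] ≈ 346.613; in regime p = Θ(1/n^{2/3}) E[X] diverges (above the triangle threshold p ~ 1/n).


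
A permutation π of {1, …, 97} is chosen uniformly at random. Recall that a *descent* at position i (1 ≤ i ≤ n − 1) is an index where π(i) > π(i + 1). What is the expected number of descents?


Write X = Σ X_I over i = 1, …, 96, with X_I the indicator of one descent.
There are 96 indicators.
For each fixed i, the pair (π(i), π(i+1)) is a uniformly random ordered pair of distinct values from {1, …, 97}; by symmetry P[π(i) > π(i+1)] = 1/2.
By linearity: E[X] = 96 · (1/2) = (97 − 1) · (1/2) = 48 ≈ 48.000000.

E[X] = 48 = 48.000000.


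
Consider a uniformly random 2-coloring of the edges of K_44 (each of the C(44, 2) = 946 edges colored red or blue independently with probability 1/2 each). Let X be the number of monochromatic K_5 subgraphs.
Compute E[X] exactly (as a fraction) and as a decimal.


Let X = Σ_S X_S over the C(44, 5) = 1086008 subsets S of size 5, where X_S = 1 if the K_5 on S is monochromatic.
For a fixed S, the K_5 on S has C(5, 2) = 10 edges. P[all 10 edges red] = (1/2)^10, and likewise for blue, so P[monochromatic] = 2·(1/2)^10 = 2^{1 − 10} = 1/512.
By linearity of expectation: E[X] = C(44, 5) · 2^{1 − 10} = 1086008 · 1/512 = 135751/64.
Numerically: E[X] ≈ 2121.109375.

E[X] = C(44,5)·2^(1−C(5,2)) = 135751/64 ≈ 2121.109375.
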